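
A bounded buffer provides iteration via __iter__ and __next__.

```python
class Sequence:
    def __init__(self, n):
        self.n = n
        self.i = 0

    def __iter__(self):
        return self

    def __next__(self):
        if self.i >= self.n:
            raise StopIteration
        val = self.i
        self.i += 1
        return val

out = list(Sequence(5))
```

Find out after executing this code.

Step 1: Sequence(5) creates an iterator counting 0 to 4.
Step 2: list() consumes all values: [0, 1, 2, 3, 4].
Therefore out = [0, 1, 2, 3, 4].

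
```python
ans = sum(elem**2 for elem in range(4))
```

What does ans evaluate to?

Step 1: Compute elem**2 for each elem in range(4):
  elem=0: 0**2 = 0
  elem=1: 1**2 = 1
  elem=2: 2**2 = 4
  elem=3: 3**2 = 9
Step 2: sum = 0 + 1 + 4 + 9 = 14.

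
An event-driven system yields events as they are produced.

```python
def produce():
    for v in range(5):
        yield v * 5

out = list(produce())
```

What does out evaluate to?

Step 1: For each v in range(5), yield v * 5:
  v=0: yield 0 * 5 = 0
  v=1: yield 1 * 5 = 5
  v=2: yield 2 * 5 = 10
  v=3: yield 3 * 5 = 15
  v=4: yield 4 * 5 = 20
Therefore out = [0, 5, 10, 15, 20].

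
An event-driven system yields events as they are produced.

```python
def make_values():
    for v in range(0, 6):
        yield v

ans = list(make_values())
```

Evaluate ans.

Step 1: The generator yields each value from range(0, 6).
Step 2: list() consumes all yields: [0, 1, 2, 3, 4, 5].
Therefore ans = [0, 1, 2, 3, 4, 5].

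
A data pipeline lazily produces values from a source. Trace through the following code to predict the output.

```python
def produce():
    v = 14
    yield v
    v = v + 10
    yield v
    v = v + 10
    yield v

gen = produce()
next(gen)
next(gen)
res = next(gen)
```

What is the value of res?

Step 1: Trace through generator execution:
  Yield 1: v starts at 14, yield 14
  Yield 2: v = 14 + 10 = 24, yield 24
  Yield 3: v = 24 + 10 = 34, yield 34
Step 2: First next() gets 14, second next() gets the second value, third next() yields 34.
Therefore res = 34.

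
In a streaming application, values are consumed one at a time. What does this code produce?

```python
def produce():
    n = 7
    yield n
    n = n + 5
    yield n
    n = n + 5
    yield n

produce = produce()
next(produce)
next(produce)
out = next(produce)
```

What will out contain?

Step 1: Trace through generator execution:
  Yield 1: n starts at 7, yield 7
  Yield 2: n = 7 + 5 = 12, yield 12
  Yield 3: n = 12 + 5 = 17, yield 17
Step 2: First next() gets 7, second next() gets the second value, third next() yields 17.
Therefore out = 17.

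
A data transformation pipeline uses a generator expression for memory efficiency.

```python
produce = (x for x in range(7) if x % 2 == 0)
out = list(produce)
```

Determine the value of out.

Step 1: Filter range(7) keeping only even values:
  x=0: even, included
  x=1: odd, excluded
  x=2: even, included
  x=3: odd, excluded
  x=4: even, included
  x=5: odd, excluded
  x=6: even, included
Therefore out = [0, 2, 4, 6].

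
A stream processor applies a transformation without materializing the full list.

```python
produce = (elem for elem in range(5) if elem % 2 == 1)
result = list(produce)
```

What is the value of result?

Step 1: Filter range(5) keeping only odd values:
  elem=0: even, excluded
  elem=1: odd, included
  elem=2: even, excluded
  elem=3: odd, included
  elem=4: even, excluded
Therefore result = [1, 3].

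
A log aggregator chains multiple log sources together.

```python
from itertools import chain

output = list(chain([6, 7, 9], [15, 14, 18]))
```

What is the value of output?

Step 1: chain() concatenates iterables: [6, 7, 9] + [15, 14, 18].
Therefore output = [6, 7, 9, 15, 14, 18].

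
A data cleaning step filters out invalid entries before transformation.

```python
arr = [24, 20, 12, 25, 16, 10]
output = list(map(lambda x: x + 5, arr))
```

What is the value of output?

Step 1: Apply lambda x: x + 5 to each element:
  24 -> 29
  20 -> 25
  12 -> 17
  25 -> 30
  16 -> 21
  10 -> 15
Therefore output = [29, 25, 17, 30, 21, 15].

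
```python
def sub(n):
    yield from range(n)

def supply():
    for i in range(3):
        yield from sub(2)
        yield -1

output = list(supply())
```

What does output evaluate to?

Step 1: For each i in range(3):
  i=0: yield from sub(2) -> [0, 1], then yield -1
  i=1: yield from sub(2) -> [0, 1], then yield -1
  i=2: yield from sub(2) -> [0, 1], then yield -1
Therefore output = [0, 1, -1, 0, 1, -1, 0, 1, -1].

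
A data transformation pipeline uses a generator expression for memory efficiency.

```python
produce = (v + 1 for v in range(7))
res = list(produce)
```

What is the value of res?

Step 1: For each v in range(7), compute v+1:
  v=0: 0+1 = 1
  v=1: 1+1 = 2
  v=2: 2+1 = 3
  v=3: 3+1 = 4
  v=4: 4+1 = 5
  v=5: 5+1 = 6
  v=6: 6+1 = 7
Therefore res = [1, 2, 3, 4, 5, 6, 7].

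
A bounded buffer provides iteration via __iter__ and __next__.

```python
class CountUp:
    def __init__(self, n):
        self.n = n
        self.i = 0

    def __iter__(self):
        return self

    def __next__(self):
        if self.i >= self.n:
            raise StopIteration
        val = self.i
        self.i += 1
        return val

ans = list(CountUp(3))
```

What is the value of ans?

Step 1: CountUp(3) creates an iterator counting 0 to 2.
Step 2: list() consumes all values: [0, 1, 2].
Therefore ans = [0, 1, 2].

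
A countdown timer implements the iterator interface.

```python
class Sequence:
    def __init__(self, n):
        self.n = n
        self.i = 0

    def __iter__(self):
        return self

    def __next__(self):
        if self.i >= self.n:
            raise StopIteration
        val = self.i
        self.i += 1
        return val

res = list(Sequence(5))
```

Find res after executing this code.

Step 1: Sequence(5) creates an iterator counting 0 to 4.
Step 2: list() consumes all values: [0, 1, 2, 3, 4].
Therefore res = [0, 1, 2, 3, 4].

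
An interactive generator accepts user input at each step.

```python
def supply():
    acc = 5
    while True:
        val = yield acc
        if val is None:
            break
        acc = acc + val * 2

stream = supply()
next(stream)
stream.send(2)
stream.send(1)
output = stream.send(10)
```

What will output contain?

Step 1: next() -> yield acc=5.
Step 2: send(2) -> val=2, acc = 5 + 2*2 = 9, yield 9.
Step 3: send(1) -> val=1, acc = 9 + 1*2 = 11, yield 11.
Step 4: send(10) -> val=10, acc = 11 + 10*2 = 31, yield 31.
Therefore output = 31.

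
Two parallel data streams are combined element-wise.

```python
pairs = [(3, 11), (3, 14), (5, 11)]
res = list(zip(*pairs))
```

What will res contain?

Step 1: zip(*pairs) transposes: unzips [(3, 11), (3, 14), (5, 11)] into separate sequences.
Step 2: First elements: (3, 3, 5), second elements: (11, 14, 11).
Therefore res = [(3, 3, 5), (11, 14, 11)].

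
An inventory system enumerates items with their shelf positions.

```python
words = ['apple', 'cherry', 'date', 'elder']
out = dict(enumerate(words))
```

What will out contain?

Step 1: enumerate pairs indices with words:
  0 -> 'apple'
  1 -> 'cherry'
  2 -> 'date'
  3 -> 'elder'
Therefore out = {0: 'apple', 1: 'cherry', 2: 'date', 3: 'elder'}.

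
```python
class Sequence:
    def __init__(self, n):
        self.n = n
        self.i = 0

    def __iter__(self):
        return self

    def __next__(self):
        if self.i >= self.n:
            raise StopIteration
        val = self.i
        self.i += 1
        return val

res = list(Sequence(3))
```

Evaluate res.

Step 1: Sequence(3) creates an iterator counting 0 to 2.
Step 2: list() consumes all values: [0, 1, 2].
Therefore res = [0, 1, 2].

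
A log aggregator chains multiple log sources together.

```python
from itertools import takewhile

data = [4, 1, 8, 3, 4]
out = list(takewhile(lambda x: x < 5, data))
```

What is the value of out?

Step 1: takewhile stops at first element >= 5:
  4 < 5: take
  1 < 5: take
  8 >= 5: stop
Therefore out = [4, 1].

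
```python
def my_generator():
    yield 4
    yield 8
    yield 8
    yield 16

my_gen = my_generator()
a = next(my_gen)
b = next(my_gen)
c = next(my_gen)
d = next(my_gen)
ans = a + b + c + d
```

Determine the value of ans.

Step 1: Create generator and consume all values:
  a = next(my_gen) = 4
  b = next(my_gen) = 8
  c = next(my_gen) = 8
  d = next(my_gen) = 16
Step 2: ans = 4 + 8 + 8 + 16 = 36.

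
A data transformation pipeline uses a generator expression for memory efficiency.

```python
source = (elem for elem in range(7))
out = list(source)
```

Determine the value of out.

Step 1: Generator expression iterates range(7): [0, 1, 2, 3, 4, 5, 6].
Step 2: list() collects all values.
Therefore out = [0, 1, 2, 3, 4, 5, 6].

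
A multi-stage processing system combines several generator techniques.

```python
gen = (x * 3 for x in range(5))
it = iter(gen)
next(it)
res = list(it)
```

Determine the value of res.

Step 1: Generator produces [0, 3, 6, 9, 12].
Step 2: next(it) consumes first element (0).
Step 3: list(it) collects remaining: [3, 6, 9, 12].
Therefore res = [3, 6, 9, 12].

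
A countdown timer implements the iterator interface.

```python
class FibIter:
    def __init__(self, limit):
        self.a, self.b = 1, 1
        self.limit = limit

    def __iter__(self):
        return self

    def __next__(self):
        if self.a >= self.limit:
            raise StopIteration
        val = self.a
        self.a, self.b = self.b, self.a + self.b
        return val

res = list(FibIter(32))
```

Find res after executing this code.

Step 1: Fibonacci-like sequence (a=1, b=1) until >= 32:
  Yield 1, then a,b = 1,2
  Yield 1, then a,b = 2,3
  Yield 2, then a,b = 3,5
  Yield 3, then a,b = 5,8
  Yield 5, then a,b = 8,13
  Yield 8, then a,b = 13,21
  Yield 13, then a,b = 21,34
  Yield 21, then a,b = 34,55
Step 2: 34 >= 32, stop.
Therefore res = [1, 1, 2, 3, 5, 8, 13, 21].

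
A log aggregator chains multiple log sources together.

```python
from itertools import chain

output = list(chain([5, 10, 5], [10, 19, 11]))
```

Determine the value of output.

Step 1: chain() concatenates iterables: [5, 10, 5] + [10, 19, 11].
Therefore output = [5, 10, 5, 10, 19, 11].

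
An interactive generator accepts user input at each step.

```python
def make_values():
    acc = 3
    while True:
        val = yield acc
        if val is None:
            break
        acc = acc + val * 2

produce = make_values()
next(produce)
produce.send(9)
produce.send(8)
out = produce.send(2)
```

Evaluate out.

Step 1: next() -> yield acc=3.
Step 2: send(9) -> val=9, acc = 3 + 9*2 = 21, yield 21.
Step 3: send(8) -> val=8, acc = 21 + 8*2 = 37, yield 37.
Step 4: send(2) -> val=2, acc = 37 + 2*2 = 41, yield 41.
Therefore out = 41.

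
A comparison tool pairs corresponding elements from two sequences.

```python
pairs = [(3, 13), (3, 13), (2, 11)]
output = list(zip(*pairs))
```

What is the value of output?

Step 1: zip(*pairs) transposes: unzips [(3, 13), (3, 13), (2, 11)] into separate sequences.
Step 2: First elements: (3, 3, 2), second elements: (13, 13, 11).
Therefore output = [(3, 3, 2), (13, 13, 11)].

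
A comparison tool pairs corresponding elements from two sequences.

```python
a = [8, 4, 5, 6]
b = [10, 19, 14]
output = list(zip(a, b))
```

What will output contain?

Step 1: zip stops at shortest (len(a)=4, len(b)=3):
  Index 0: (8, 10)
  Index 1: (4, 19)
  Index 2: (5, 14)
Step 2: Last element of a (6) has no pair, dropped.
Therefore output = [(8, 10), (4, 19), (5, 14)].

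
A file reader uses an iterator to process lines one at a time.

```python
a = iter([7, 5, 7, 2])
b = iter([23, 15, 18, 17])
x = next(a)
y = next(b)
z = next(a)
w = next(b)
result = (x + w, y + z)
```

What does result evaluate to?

Step 1: a iterates [7, 5, 7, 2], b iterates [23, 15, 18, 17].
Step 2: x = next(a) = 7, y = next(b) = 23.
Step 3: z = next(a) = 5, w = next(b) = 15.
Step 4: result = (7 + 15, 23 + 5) = (22, 28).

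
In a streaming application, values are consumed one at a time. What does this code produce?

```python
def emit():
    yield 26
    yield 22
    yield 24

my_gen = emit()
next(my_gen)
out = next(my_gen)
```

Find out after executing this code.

Step 1: emit() creates a generator.
Step 2: next(my_gen) yields 26 (consumed and discarded).
Step 3: next(my_gen) yields 22, assigned to out.
Therefore out = 22.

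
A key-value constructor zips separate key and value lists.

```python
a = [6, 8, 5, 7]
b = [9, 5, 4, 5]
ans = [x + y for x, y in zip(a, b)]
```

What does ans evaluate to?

Step 1: Add corresponding elements:
  6 + 9 = 15
  8 + 5 = 13
  5 + 4 = 9
  7 + 5 = 12
Therefore ans = [15, 13, 9, 12].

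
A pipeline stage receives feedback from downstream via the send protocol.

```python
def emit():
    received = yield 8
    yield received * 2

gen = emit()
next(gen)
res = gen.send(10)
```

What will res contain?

Step 1: next(gen) advances to first yield, producing 8.
Step 2: send(10) resumes, received = 10.
Step 3: yield received * 2 = 10 * 2 = 20.
Therefore res = 20.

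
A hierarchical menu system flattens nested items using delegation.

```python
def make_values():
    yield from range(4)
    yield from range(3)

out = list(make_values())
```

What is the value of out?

Step 1: Trace yields in order:
  yield 0
  yield 1
  yield 2
  yield 3
  yield 0
  yield 1
  yield 2
Therefore out = [0, 1, 2, 3, 0, 1, 2].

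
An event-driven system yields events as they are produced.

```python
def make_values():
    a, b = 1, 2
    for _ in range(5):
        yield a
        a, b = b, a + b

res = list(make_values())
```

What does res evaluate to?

Step 1: Fibonacci-like sequence starting with a=1, b=2:
  Iteration 1: yield a=1, then a,b = 2,3
  Iteration 2: yield a=2, then a,b = 3,5
  Iteration 3: yield a=3, then a,b = 5,8
  Iteration 4: yield a=5, then a,b = 8,13
  Iteration 5: yield a=8, then a,b = 13,21
Therefore res = [1, 2, 3, 5, 8].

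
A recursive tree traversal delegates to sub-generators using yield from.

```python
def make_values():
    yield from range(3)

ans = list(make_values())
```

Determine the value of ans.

Step 1: yield from delegates to the iterable, yielding each element.
Step 2: Collected values: [0, 1, 2].
Therefore ans = [0, 1, 2].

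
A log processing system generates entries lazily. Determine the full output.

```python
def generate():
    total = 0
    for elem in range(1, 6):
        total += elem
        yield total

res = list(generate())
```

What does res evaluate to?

Step 1: Generator accumulates running sum:
  elem=1: total = 1, yield 1
  elem=2: total = 3, yield 3
  elem=3: total = 6, yield 6
  elem=4: total = 10, yield 10
  elem=5: total = 15, yield 15
Therefore res = [1, 3, 6, 10, 15].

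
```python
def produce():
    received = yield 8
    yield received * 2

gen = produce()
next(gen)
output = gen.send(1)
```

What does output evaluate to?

Step 1: next(gen) advances to first yield, producing 8.
Step 2: send(1) resumes, received = 1.
Step 3: yield received * 2 = 1 * 2 = 2.
Therefore output = 2.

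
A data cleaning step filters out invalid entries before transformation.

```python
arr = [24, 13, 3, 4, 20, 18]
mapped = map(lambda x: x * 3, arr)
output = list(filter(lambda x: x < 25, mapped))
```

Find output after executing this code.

Step 1: Map x * 3:
  24 -> 72
  13 -> 39
  3 -> 9
  4 -> 12
  20 -> 60
  18 -> 54
Step 2: Filter for < 25:
  72: removed
  39: removed
  9: kept
  12: kept
  60: removed
  54: removed
Therefore output = [9, 12].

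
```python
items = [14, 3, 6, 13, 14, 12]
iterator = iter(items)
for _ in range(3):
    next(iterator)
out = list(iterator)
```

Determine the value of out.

Step 1: Create iterator over [14, 3, 6, 13, 14, 12].
Step 2: Advance 3 positions (consuming [14, 3, 6]).
Step 3: list() collects remaining elements: [13, 14, 12].
Therefore out = [13, 14, 12].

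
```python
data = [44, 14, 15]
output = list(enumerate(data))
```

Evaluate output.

Step 1: enumerate pairs each element with its index:
  (0, 44)
  (1, 14)
  (2, 15)
Therefore output = [(0, 44), (1, 14), (2, 15)].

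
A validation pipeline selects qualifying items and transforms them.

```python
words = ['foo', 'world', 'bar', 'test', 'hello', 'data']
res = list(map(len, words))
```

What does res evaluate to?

Step 1: Map len() to each word:
  'foo' -> 3
  'world' -> 5
  'bar' -> 3
  'test' -> 4
  'hello' -> 5
  'data' -> 4
Therefore res = [3, 5, 3, 4, 5, 4].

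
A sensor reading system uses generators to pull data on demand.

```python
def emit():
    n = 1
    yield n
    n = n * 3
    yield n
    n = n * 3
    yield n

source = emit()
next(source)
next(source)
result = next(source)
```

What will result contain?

Step 1: Trace through generator execution:
  Yield 1: n starts at 1, yield 1
  Yield 2: n = 1 * 3 = 3, yield 3
  Yield 3: n = 3 * 3 = 9, yield 9
Step 2: First next() gets 1, second next() gets the second value, third next() yields 9.
Therefore result = 9.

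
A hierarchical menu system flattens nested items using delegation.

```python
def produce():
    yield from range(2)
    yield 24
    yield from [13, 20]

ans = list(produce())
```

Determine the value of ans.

Step 1: Trace yields in order:
  yield 0
  yield 1
  yield 24
  yield 13
  yield 20
Therefore ans = [0, 1, 24, 13, 20].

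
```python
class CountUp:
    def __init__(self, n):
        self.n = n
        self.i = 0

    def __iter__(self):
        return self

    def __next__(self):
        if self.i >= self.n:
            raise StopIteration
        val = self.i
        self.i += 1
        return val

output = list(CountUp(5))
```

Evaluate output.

Step 1: CountUp(5) creates an iterator counting 0 to 4.
Step 2: list() consumes all values: [0, 1, 2, 3, 4].
Therefore output = [0, 1, 2, 3, 4].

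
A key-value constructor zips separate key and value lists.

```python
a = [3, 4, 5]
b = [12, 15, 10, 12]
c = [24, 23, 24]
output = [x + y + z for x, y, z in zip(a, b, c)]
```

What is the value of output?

Step 1: zip three lists (truncates to shortest, len=3):
  3 + 12 + 24 = 39
  4 + 15 + 23 = 42
  5 + 10 + 24 = 39
Therefore output = [39, 42, 39].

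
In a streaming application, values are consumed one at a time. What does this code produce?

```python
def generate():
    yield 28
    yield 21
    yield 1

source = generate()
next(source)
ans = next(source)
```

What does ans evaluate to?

Step 1: generate() creates a generator.
Step 2: next(source) yields 28 (consumed and discarded).
Step 3: next(source) yields 21, assigned to ans.
Therefore ans = 21.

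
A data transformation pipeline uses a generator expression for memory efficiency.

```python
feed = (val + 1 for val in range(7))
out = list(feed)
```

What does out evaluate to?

Step 1: For each val in range(7), compute val+1:
  val=0: 0+1 = 1
  val=1: 1+1 = 2
  val=2: 2+1 = 3
  val=3: 3+1 = 4
  val=4: 4+1 = 5
  val=5: 5+1 = 6
  val=6: 6+1 = 7
Therefore out = [1, 2, 3, 4, 5, 6, 7].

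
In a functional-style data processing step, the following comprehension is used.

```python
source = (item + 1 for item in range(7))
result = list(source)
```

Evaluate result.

Step 1: For each item in range(7), compute item+1:
  item=0: 0+1 = 1
  item=1: 1+1 = 2
  item=2: 2+1 = 3
  item=3: 3+1 = 4
  item=4: 4+1 = 5
  item=5: 5+1 = 6
  item=6: 6+1 = 7
Therefore result = [1, 2, 3, 4, 5, 6, 7].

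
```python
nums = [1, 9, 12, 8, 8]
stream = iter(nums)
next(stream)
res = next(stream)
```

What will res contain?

Step 1: Create iterator over [1, 9, 12, 8, 8].
Step 2: next() consumes 1.
Step 3: next() returns 9.
Therefore res = 9.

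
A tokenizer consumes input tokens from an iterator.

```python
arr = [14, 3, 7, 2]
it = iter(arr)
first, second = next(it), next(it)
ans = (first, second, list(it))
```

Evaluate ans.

Step 1: Create iterator over [14, 3, 7, 2].
Step 2: first = 14, second = 3.
Step 3: Remaining elements: [7, 2].
Therefore ans = (14, 3, [7, 2]).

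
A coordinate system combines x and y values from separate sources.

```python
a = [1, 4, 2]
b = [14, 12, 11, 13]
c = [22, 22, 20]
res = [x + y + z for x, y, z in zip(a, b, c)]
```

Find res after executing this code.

Step 1: zip three lists (truncates to shortest, len=3):
  1 + 14 + 22 = 37
  4 + 12 + 22 = 38
  2 + 11 + 20 = 33
Therefore res = [37, 38, 33].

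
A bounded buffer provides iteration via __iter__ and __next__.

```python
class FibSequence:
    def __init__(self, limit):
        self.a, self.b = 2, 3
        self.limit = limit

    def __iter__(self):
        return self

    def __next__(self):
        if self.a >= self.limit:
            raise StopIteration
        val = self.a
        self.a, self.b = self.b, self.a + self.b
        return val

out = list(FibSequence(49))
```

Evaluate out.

Step 1: Fibonacci-like sequence (a=2, b=3) until >= 49:
  Yield 2, then a,b = 3,5
  Yield 3, then a,b = 5,8
  Yield 5, then a,b = 8,13
  Yield 8, then a,b = 13,21
  Yield 13, then a,b = 21,34
  Yield 21, then a,b = 34,55
  Yield 34, then a,b = 55,89
Step 2: 55 >= 49, stop.
Therefore out = [2, 3, 5, 8, 13, 21, 34].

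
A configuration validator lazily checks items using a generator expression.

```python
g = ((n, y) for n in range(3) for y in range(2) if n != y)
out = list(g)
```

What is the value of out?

Step 1: Nested generator over range(3) x range(2) where n != y:
  (0, 0): excluded (n == y)
  (0, 1): included
  (1, 0): included
  (1, 1): excluded (n == y)
  (2, 0): included
  (2, 1): included
Therefore out = [(0, 1), (1, 0), (2, 0), (2, 1)].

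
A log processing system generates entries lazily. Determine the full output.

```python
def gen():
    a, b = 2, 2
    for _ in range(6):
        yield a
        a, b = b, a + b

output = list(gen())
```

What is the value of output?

Step 1: Fibonacci-like sequence starting with a=2, b=2:
  Iteration 1: yield a=2, then a,b = 2,4
  Iteration 2: yield a=2, then a,b = 4,6
  Iteration 3: yield a=4, then a,b = 6,10
  Iteration 4: yield a=6, then a,b = 10,16
  Iteration 5: yield a=10, then a,b = 16,26
  Iteration 6: yield a=16, then a,b = 26,42
Therefore output = [2, 2, 4, 6, 10, 16].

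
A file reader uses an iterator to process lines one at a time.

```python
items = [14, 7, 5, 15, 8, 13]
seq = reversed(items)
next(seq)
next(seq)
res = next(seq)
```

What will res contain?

Step 1: reversed([14, 7, 5, 15, 8, 13]) gives iterator: [13, 8, 15, 5, 7, 14].
Step 2: First next() = 13, second next() = 8.
Step 3: Third next() = 15.
Therefore res = 15.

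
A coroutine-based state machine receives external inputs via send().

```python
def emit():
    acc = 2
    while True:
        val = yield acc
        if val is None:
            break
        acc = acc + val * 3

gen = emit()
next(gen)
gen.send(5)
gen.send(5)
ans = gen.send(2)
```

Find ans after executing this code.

Step 1: next() -> yield acc=2.
Step 2: send(5) -> val=5, acc = 2 + 5*3 = 17, yield 17.
Step 3: send(5) -> val=5, acc = 17 + 5*3 = 32, yield 32.
Step 4: send(2) -> val=2, acc = 32 + 2*3 = 38, yield 38.
Therefore ans = 38.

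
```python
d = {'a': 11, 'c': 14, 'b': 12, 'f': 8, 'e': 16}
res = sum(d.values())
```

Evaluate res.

Step 1: d.values() = [11, 14, 12, 8, 16].
Step 2: sum = 61.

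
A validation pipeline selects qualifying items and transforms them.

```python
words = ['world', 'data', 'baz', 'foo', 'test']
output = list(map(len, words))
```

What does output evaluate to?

Step 1: Map len() to each word:
  'world' -> 5
  'data' -> 4
  'baz' -> 3
  'foo' -> 3
  'test' -> 4
Therefore output = [5, 4, 3, 3, 4].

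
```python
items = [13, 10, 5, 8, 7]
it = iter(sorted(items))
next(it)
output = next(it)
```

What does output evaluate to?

Step 1: sorted([13, 10, 5, 8, 7]) = [5, 7, 8, 10, 13].
Step 2: Create iterator and skip 1 elements.
Step 3: next() returns 7.
Therefore output = 7.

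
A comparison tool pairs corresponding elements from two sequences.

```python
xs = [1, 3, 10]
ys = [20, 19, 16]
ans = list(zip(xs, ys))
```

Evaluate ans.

Step 1: zip pairs elements at same index:
  Index 0: (1, 20)
  Index 1: (3, 19)
  Index 2: (10, 16)
Therefore ans = [(1, 20), (3, 19), (10, 16)].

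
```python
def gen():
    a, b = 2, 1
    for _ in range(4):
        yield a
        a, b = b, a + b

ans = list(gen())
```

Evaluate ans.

Step 1: Fibonacci-like sequence starting with a=2, b=1:
  Iteration 1: yield a=2, then a,b = 1,3
  Iteration 2: yield a=1, then a,b = 3,4
  Iteration 3: yield a=3, then a,b = 4,7
  Iteration 4: yield a=4, then a,b = 7,11
Therefore ans = [2, 1, 3, 4].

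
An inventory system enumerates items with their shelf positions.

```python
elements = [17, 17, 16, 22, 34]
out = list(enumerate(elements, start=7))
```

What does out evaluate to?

Step 1: enumerate with start=7:
  (7, 17)
  (8, 17)
  (9, 16)
  (10, 22)
  (11, 34)
Therefore out = [(7, 17), (8, 17), (9, 16), (10, 22), (11, 34)].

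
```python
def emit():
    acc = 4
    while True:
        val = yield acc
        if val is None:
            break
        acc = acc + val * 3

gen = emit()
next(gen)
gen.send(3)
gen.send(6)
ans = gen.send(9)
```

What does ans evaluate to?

Step 1: next() -> yield acc=4.
Step 2: send(3) -> val=3, acc = 4 + 3*3 = 13, yield 13.
Step 3: send(6) -> val=6, acc = 13 + 6*3 = 31, yield 31.
Step 4: send(9) -> val=9, acc = 31 + 9*3 = 58, yield 58.
Therefore ans = 58.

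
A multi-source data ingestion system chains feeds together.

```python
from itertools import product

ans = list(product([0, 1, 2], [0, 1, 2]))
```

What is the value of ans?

Step 1: product([0, 1, 2], [0, 1, 2]) gives all pairs:
  (0, 0)
  (0, 1)
  (0, 2)
  (1, 0)
  (1, 1)
  (1, 2)
  (2, 0)
  (2, 1)
  (2, 2)
Therefore ans = [(0, 0), (0, 1), (0, 2), (1, 0), (1, 1), (1, 2), (2, 0), (2, 1), (2, 2)].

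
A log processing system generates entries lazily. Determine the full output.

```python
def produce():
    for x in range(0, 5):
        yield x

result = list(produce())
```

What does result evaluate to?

Step 1: The generator yields each value from range(0, 5).
Step 2: list() consumes all yields: [0, 1, 2, 3, 4].
Therefore result = [0, 1, 2, 3, 4].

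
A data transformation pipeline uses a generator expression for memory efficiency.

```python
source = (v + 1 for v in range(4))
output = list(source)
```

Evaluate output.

Step 1: For each v in range(4), compute v+1:
  v=0: 0+1 = 1
  v=1: 1+1 = 2
  v=2: 2+1 = 3
  v=3: 3+1 = 4
Therefore output = [1, 2, 3, 4].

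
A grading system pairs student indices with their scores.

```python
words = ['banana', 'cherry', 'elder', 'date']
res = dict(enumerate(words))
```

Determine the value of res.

Step 1: enumerate pairs indices with words:
  0 -> 'banana'
  1 -> 'cherry'
  2 -> 'elder'
  3 -> 'date'
Therefore res = {0: 'banana', 1: 'cherry', 2: 'elder', 3: 'date'}.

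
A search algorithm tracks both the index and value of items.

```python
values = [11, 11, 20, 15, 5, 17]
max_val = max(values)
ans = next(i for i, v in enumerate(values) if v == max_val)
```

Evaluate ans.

Step 1: max([11, 11, 20, 15, 5, 17]) = 20.
Step 2: Find first index where value == 20:
  Index 0: 11 != 20
  Index 1: 11 != 20
  Index 2: 20 == 20, found!
Therefore ans = 2.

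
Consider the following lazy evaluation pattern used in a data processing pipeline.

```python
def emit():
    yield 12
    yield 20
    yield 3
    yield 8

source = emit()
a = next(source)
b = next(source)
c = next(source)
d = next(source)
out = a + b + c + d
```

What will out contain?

Step 1: Create generator and consume all values:
  a = next(source) = 12
  b = next(source) = 20
  c = next(source) = 3
  d = next(source) = 8
Step 2: out = 12 + 20 + 3 + 8 = 43.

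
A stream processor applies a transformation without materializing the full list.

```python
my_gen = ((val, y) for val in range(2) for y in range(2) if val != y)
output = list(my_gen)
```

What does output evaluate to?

Step 1: Nested generator over range(2) x range(2) where val != y:
  (0, 0): excluded (val == y)
  (0, 1): included
  (1, 0): included
  (1, 1): excluded (val == y)
Therefore output = [(0, 1), (1, 0)].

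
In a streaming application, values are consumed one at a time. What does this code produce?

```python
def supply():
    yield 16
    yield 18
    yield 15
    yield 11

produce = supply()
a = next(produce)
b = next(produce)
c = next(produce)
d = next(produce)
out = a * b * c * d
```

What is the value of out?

Step 1: Create generator and consume all values:
  a = next(produce) = 16
  b = next(produce) = 18
  c = next(produce) = 15
  d = next(produce) = 11
Step 2: out = 16 * 18 * 15 * 11 = 47520.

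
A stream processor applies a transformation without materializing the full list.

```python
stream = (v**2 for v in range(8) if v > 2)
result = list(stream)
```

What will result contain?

Step 1: For range(8), keep v > 2, then square:
  v=0: 0 <= 2, excluded
  v=1: 1 <= 2, excluded
  v=2: 2 <= 2, excluded
  v=3: 3 > 2, yield 3**2 = 9
  v=4: 4 > 2, yield 4**2 = 16
  v=5: 5 > 2, yield 5**2 = 25
  v=6: 6 > 2, yield 6**2 = 36
  v=7: 7 > 2, yield 7**2 = 49
Therefore result = [9, 16, 25, 36, 49].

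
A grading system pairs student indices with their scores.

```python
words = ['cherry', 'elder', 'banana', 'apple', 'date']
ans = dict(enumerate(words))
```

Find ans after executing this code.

Step 1: enumerate pairs indices with words:
  0 -> 'cherry'
  1 -> 'elder'
  2 -> 'banana'
  3 -> 'apple'
  4 -> 'date'
Therefore ans = {0: 'cherry', 1: 'elder', 2: 'banana', 3: 'apple', 4: 'date'}.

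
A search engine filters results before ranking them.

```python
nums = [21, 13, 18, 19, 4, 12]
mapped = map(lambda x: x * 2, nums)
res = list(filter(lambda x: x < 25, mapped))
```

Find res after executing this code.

Step 1: Map x * 2:
  21 -> 42
  13 -> 26
  18 -> 36
  19 -> 38
  4 -> 8
  12 -> 24
Step 2: Filter for < 25:
  42: removed
  26: removed
  36: removed
  38: removed
  8: kept
  24: kept
Therefore res = [8, 24].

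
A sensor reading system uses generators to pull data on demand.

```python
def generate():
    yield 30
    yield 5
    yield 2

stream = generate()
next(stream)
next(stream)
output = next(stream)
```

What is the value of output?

Step 1: generate() creates a generator.
Step 2: next(stream) yields 30 (consumed and discarded).
Step 3: next(stream) yields 5 (consumed and discarded).
Step 4: next(stream) yields 2, assigned to output.
Therefore output = 2.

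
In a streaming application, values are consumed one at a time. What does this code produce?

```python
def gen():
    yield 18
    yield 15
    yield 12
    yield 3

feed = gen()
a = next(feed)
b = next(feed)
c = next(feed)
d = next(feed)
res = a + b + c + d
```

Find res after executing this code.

Step 1: Create generator and consume all values:
  a = next(feed) = 18
  b = next(feed) = 15
  c = next(feed) = 12
  d = next(feed) = 3
Step 2: res = 18 + 15 + 12 + 3 = 48.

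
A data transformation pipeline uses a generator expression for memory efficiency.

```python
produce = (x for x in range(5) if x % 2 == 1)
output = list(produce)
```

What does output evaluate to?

Step 1: Filter range(5) keeping only odd values:
  x=0: even, excluded
  x=1: odd, included
  x=2: even, excluded
  x=3: odd, included
  x=4: even, excluded
Therefore output = [1, 3].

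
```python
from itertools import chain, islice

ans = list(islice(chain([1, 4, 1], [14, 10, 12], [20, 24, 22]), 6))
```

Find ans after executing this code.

Step 1: chain([1, 4, 1], [14, 10, 12], [20, 24, 22]) = [1, 4, 1, 14, 10, 12, 20, 24, 22].
Step 2: islice takes first 6 elements: [1, 4, 1, 14, 10, 12].
Therefore ans = [1, 4, 1, 14, 10, 12].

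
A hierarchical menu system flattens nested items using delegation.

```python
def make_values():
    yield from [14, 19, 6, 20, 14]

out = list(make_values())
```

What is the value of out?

Step 1: yield from delegates to the iterable, yielding each element.
Step 2: Collected values: [14, 19, 6, 20, 14].
Therefore out = [14, 19, 6, 20, 14].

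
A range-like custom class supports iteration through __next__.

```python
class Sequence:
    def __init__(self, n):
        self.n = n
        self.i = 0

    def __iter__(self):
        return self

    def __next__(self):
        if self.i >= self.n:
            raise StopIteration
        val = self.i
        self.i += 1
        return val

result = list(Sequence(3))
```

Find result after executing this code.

Step 1: Sequence(3) creates an iterator counting 0 to 2.
Step 2: list() consumes all values: [0, 1, 2].
Therefore result = [0, 1, 2].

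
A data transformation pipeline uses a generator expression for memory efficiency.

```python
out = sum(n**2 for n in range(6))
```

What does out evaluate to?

Step 1: Compute n**2 for each n in range(6):
  n=0: 0**2 = 0
  n=1: 1**2 = 1
  n=2: 2**2 = 4
  n=3: 3**2 = 9
  n=4: 4**2 = 16
  n=5: 5**2 = 25
Step 2: sum = 0 + 1 + 4 + 9 + 16 + 25 = 55.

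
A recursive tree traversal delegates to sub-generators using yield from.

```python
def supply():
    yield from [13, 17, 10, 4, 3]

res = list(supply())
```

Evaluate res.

Step 1: yield from delegates to the iterable, yielding each element.
Step 2: Collected values: [13, 17, 10, 4, 3].
Therefore res = [13, 17, 10, 4, 3].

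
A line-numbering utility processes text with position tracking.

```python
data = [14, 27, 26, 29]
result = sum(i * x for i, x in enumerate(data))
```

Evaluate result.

Step 1: Compute i * x for each (i, x) in enumerate([14, 27, 26, 29]):
  i=0, x=14: 0*14 = 0
  i=1, x=27: 1*27 = 27
  i=2, x=26: 2*26 = 52
  i=3, x=29: 3*29 = 87
Step 2: sum = 0 + 27 + 52 + 87 = 166.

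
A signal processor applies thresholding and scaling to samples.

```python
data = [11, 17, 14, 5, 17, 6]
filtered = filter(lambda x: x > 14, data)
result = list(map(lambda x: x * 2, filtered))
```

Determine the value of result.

Step 1: Filter data for elements > 14:
  11: removed
  17: kept
  14: removed
  5: removed
  17: kept
  6: removed
Step 2: Map x * 2 on filtered [17, 17]:
  17 -> 34
  17 -> 34
Therefore result = [34, 34].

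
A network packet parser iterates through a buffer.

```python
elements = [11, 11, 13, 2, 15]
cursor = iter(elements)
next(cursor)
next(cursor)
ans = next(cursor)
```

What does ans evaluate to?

Step 1: Create iterator over [11, 11, 13, 2, 15].
Step 2: next() consumes 11.
Step 3: next() consumes 11.
Step 4: next() returns 13.
Therefore ans = 13.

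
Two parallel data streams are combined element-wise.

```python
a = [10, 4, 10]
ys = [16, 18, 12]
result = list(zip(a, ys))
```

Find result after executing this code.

Step 1: zip pairs elements at same index:
  Index 0: (10, 16)
  Index 1: (4, 18)
  Index 2: (10, 12)
Therefore result = [(10, 16), (4, 18), (10, 12)].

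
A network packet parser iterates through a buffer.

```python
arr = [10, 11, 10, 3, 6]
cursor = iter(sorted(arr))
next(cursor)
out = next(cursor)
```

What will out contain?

Step 1: sorted([10, 11, 10, 3, 6]) = [3, 6, 10, 10, 11].
Step 2: Create iterator and skip 1 elements.
Step 3: next() returns 6.
Therefore out = 6.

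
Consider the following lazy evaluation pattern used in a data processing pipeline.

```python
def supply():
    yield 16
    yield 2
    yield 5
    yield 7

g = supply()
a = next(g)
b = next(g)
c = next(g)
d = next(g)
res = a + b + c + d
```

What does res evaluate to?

Step 1: Create generator and consume all values:
  a = next(g) = 16
  b = next(g) = 2
  c = next(g) = 5
  d = next(g) = 7
Step 2: res = 16 + 2 + 5 + 7 = 30.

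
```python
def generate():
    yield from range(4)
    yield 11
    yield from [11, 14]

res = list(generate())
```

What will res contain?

Step 1: Trace yields in order:
  yield 0
  yield 1
  yield 2
  yield 3
  yield 11
  yield 11
  yield 14
Therefore res = [0, 1, 2, 3, 11, 11, 14].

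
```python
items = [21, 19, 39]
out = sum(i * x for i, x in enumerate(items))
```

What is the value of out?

Step 1: Compute i * x for each (i, x) in enumerate([21, 19, 39]):
  i=0, x=21: 0*21 = 0
  i=1, x=19: 1*19 = 19
  i=2, x=39: 2*39 = 78
Step 2: sum = 0 + 19 + 78 = 97.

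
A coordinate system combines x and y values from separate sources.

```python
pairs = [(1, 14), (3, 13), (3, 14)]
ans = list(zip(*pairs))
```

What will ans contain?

Step 1: zip(*pairs) transposes: unzips [(1, 14), (3, 13), (3, 14)] into separate sequences.
Step 2: First elements: (1, 3, 3), second elements: (14, 13, 14).
Therefore ans = [(1, 3, 3), (14, 13, 14)].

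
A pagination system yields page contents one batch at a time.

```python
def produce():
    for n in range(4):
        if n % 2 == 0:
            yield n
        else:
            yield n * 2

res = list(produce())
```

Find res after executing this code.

Step 1: For each n in range(4), yield n if even, else n*2:
  n=0 (even): yield 0
  n=1 (odd): yield 1*2 = 2
  n=2 (even): yield 2
  n=3 (odd): yield 3*2 = 6
Therefore res = [0, 2, 2, 6].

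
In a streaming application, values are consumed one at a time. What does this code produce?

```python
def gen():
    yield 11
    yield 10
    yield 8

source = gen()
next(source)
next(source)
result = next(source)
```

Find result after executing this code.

Step 1: gen() creates a generator.
Step 2: next(source) yields 11 (consumed and discarded).
Step 3: next(source) yields 10 (consumed and discarded).
Step 4: next(source) yields 8, assigned to result.
Therefore result = 8.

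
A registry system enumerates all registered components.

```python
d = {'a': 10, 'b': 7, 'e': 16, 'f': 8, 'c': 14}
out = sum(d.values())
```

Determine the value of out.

Step 1: d.values() = [10, 7, 16, 8, 14].
Step 2: sum = 55.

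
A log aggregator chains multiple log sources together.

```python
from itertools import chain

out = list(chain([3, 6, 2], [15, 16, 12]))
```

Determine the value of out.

Step 1: chain() concatenates iterables: [3, 6, 2] + [15, 16, 12].
Therefore out = [3, 6, 2, 15, 16, 12].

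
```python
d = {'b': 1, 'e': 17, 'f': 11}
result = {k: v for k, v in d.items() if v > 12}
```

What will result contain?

Step 1: Filter items where value > 12:
  'b': 1 <= 12: removed
  'e': 17 > 12: kept
  'f': 11 <= 12: removed
Therefore result = {'e': 17}.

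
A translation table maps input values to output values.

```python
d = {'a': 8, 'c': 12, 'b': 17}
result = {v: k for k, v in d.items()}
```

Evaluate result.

Step 1: Invert dict (swap keys and values):
  'a': 8 -> 8: 'a'
  'c': 12 -> 12: 'c'
  'b': 17 -> 17: 'b'
Therefore result = {8: 'a', 12: 'c', 17: 'b'}.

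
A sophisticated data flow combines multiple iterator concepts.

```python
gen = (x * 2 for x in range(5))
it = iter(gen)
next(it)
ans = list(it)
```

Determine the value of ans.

Step 1: Generator produces [0, 2, 4, 6, 8].
Step 2: next(it) consumes first element (0).
Step 3: list(it) collects remaining: [2, 4, 6, 8].
Therefore ans = [2, 4, 6, 8].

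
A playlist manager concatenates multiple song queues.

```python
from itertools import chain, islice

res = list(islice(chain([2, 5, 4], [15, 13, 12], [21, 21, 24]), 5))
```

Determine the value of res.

Step 1: chain([2, 5, 4], [15, 13, 12], [21, 21, 24]) = [2, 5, 4, 15, 13, 12, 21, 21, 24].
Step 2: islice takes first 5 elements: [2, 5, 4, 15, 13].
Therefore res = [2, 5, 4, 15, 13].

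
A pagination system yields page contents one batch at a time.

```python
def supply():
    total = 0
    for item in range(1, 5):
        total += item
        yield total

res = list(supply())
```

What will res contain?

Step 1: Generator accumulates running sum:
  item=1: total = 1, yield 1
  item=2: total = 3, yield 3
  item=3: total = 6, yield 6
  item=4: total = 10, yield 10
Therefore res = [1, 3, 6, 10].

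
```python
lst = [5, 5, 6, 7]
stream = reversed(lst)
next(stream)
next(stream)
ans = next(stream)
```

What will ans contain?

Step 1: reversed([5, 5, 6, 7]) gives iterator: [7, 6, 5, 5].
Step 2: First next() = 7, second next() = 6.
Step 3: Third next() = 5.
Therefore ans = 5.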